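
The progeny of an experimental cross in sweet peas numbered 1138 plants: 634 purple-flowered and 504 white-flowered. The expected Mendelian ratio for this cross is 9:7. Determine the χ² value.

Expected counts for N = 1138 under a 9:7 ratio (total parts = 16):
  purple-flowered: 1138 × 9/16 = 640.125
  white-flowered: 1138 × 7/16 = 497.875
χ² = Σ (O − E)² / E
  purple-flowered: (634 − 640.125)² / 640.125 = 0.0586
  white-flowered: (504 − 497.875)² / 497.875 = 0.0754
χ² = 0.0586 + 0.0754 = 0.134

0.134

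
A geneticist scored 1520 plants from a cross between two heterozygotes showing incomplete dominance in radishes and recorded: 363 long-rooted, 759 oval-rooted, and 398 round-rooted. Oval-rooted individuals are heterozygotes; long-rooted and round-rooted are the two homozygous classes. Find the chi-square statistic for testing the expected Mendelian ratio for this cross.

1.614

With incomplete dominance, a heterozygote × heterozygote cross gives a 1:2:1 phenotypic ratio.
Expected counts for N = 1520 under a 1:2:1 ratio (total parts = 4):
  long-rooted: 1520 × 1/4 = 380
  oval-rooted: 1520 × 2/4 = 760
  round-rooted: 1520 × 1/4 = 380
χ² = Σ (O − E)² / E
  long-rooted: (363 − 380)² / 380 = 0.7605
  oval-rooted: (759 − 760)² / 760 = 0.0013
  round-rooted: (398 − 380)² / 380 = 0.8526
χ² = 0.7605 + 0.0013 + 0.8526 = 1.6144 ≈ 1.614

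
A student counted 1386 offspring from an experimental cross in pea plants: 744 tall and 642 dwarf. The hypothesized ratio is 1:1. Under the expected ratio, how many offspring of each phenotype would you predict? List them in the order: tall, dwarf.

Under the 1:1 hypothesis (Σ ratio = 2, N = 1386):
  tall: 1386 × 1/2 = 693
  dwarf: 1386 × 1/2 = 693

693, 693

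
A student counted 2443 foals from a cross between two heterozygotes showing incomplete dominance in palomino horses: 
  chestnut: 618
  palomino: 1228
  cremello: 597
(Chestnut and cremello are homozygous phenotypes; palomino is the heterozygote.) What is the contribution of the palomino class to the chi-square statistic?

With incomplete dominance, a heterozygote × heterozygote cross gives a 1:2:1 phenotypic ratio.
The 1:2:1 ratio has 4 parts, so with N = 2443 the expected counts are:
  chestnut: 2443 × 1/4 = 610.75
  palomino: 2443 × 2/4 = 1221.5
  cremello: 2443 × 1/4 = 610.75
Contribution of palomino: (1228 − 1221.5)² / 1221.5 = 0.0346

0.035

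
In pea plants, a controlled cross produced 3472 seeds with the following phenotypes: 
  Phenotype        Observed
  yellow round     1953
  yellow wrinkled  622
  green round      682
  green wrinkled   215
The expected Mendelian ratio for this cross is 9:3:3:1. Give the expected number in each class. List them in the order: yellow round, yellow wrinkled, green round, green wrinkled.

Under the 9:3:3:1 hypothesis (Σ ratio = 16, N = 3472):
  yellow round: 3472 × 9/16 = 1953
  yellow wrinkled: 3472 × 3/16 = 651
  green round: 3472 × 3/16 = 651
  green wrinkled: 3472 × 1/16 = 217

1953, 651, 651, 217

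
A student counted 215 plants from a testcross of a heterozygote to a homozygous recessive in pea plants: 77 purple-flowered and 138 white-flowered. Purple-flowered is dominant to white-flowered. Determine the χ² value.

17.307

A testcross of a heterozygote (Aa × aa) gives a 1:1 phenotypic ratio.
Total ratio parts = 2. Expected numbers out of 215:
  purple-flowered: 215 × 1/2 = 107.5
  white-flowered: 215 × 1/2 = 107.5
χ² = Σ (O − E)² / E
  purple-flowered: (77 − 107.5)² / 107.5 = 8.6535
  white-flowered: (138 − 107.5)² / 107.5 = 8.6535
χ² = 8.6535 + 8.6535 = 17.307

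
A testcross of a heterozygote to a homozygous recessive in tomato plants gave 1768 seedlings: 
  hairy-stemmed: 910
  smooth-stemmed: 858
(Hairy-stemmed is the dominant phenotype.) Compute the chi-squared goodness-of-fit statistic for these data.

A testcross of a heterozygote (Aa × aa) gives a 1:1 phenotypic ratio.
The 1:1 ratio has 2 parts, so with N = 1768 the expected counts are:
  hairy-stemmed: 1768 × 1/2 = 884
  smooth-stemmed: 1768 × 1/2 = 884
χ² = Σ (O − E)² / E
  hairy-stemmed: (910 − 884)² / 884 = 0.7647
  smooth-stemmed: (858 − 884)² / 884 = 0.7647
χ² = 0.7647 + 0.7647 = 1.5294 ≈ 1.529

1.529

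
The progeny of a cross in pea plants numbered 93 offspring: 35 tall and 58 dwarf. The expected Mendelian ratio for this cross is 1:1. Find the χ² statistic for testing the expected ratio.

Total ratio parts = 2. Expected numbers out of 93:
  tall: 93 × 1/2 = 46.5
  dwarf: 93 × 1/2 = 46.5
χ² = Σ (O − E)² / E
  tall: (35 − 46.5)² / 46.5 = 2.8441
  dwarf: (58 − 46.5)² / 46.5 = 2.8441
χ² = 2.8441 + 2.8441 = 5.6882 ≈ 5.688

5.688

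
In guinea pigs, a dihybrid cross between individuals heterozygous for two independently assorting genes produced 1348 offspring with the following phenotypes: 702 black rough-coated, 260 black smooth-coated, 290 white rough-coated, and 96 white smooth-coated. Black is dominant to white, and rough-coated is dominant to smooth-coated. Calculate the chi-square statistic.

A dihybrid F₂ with independent assortment and complete dominance at both loci gives a 9:3:3:1 phenotypic ratio.
The 9:3:3:1 ratio has 16 parts, so with N = 1348 the expected counts are:
  black rough-coated: 1348 × 9/16 = 758.25
  black smooth-coated: 1348 × 3/16 = 252.75
  white rough-coated: 1348 × 3/16 = 252.75
  white smooth-coated: 1348 × 1/16 = 84.25
χ² = Σ (O − E)² / E
  black rough-coated: (702 − 758.25)² / 758.25 = 4.1728
  black smooth-coated: (260 − 252.75)² / 252.75 = 0.2080
  white rough-coated: (290 − 252.75)² / 252.75 = 5.4899
  white smooth-coated: (96 − 84.25)² / 84.25 = 1.6387
χ² = 4.1728 + 0.2080 + 5.4899 + 1.6387 = 11.5094 ≈ 11.509

11.509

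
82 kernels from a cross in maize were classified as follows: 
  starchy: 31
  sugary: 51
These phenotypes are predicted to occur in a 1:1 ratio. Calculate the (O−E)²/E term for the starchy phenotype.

Expected counts for N = 82 under a 1:1 ratio (total parts = 2):
  starchy: 82 × 1/2 = 41
  sugary: 82 × 1/2 = 41
Contribution of starchy: (31 − 41)² / 41 = 2.4390

2.439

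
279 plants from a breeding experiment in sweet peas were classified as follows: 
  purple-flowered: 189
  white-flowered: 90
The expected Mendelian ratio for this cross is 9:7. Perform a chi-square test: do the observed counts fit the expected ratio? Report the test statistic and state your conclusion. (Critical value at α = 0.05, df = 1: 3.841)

14.972; not consistent

Expected counts for N = 279 under a 9:7 ratio (total parts = 16):
  purple-flowered: 279 × 9/16 = 156.9375
  white-flowered: 279 × 7/16 = 122.0625
χ² = Σ (O − E)² / E
  purple-flowered: (189 − 156.9375)² / 156.9375 = 6.5504
  white-flowered: (90 − 122.0625)² / 122.0625 = 8.4219
χ² = 6.5504 + 8.4219 = 14.9723 ≈ 14.972
Degrees of freedom = 2 − 1 = 1; critical value at α = 0.05 is 3.841.
Since 14.972 > 3.841, we reject the null hypothesis — the data do not fit the 9:7 ratio.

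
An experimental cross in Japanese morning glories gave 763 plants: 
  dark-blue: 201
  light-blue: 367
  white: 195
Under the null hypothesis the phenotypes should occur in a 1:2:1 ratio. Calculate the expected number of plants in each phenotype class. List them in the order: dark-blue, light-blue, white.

190.75, 381.5, 190.75

The 1:2:1 ratio has 4 parts, so with N = 763 the expected counts are:
  dark-blue: 763 × 1/4 = 190.75
  light-blue: 763 × 2/4 = 381.5
  white: 763 × 1/4 = 190.75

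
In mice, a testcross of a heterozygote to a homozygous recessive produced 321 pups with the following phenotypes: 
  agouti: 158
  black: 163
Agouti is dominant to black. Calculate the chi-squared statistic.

0.078

A testcross of a heterozygote (Aa × aa) gives a 1:1 phenotypic ratio.
Total ratio parts = 2. Expected numbers out of 321:
  agouti: 321 × 1/2 = 160.5
  black: 321 × 1/2 = 160.5
χ² = Σ (O − E)² / E
  agouti: (158 − 160.5)² / 160.5 = 0.0389
  black: (163 − 160.5)² / 160.5 = 0.0389
χ² = 0.0389 + 0.0389 = 0.0778 ≈ 0.078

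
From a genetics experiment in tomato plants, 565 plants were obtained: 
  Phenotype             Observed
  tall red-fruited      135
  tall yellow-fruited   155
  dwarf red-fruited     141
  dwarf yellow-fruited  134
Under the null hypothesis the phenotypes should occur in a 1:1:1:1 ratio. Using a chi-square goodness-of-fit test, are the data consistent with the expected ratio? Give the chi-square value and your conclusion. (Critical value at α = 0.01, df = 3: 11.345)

Total ratio parts = 4. Expected numbers out of 565:
  tall red-fruited: 565 × 1/4 = 141.25
  tall yellow-fruited: 565 × 1/4 = 141.25
  dwarf red-fruited: 565 × 1/4 = 141.25
  dwarf yellow-fruited: 565 × 1/4 = 141.25
χ² = Σ (O − E)² / E
  tall red-fruited: (135 − 141.25)² / 141.25 = 0.2765
  tall yellow-fruited: (155 − 141.25)² / 141.25 = 1.3385
  dwarf red-fruited: (141 − 141.25)² / 141.25 = 0.0004
  dwarf yellow-fruited: (134 − 141.25)² / 141.25 = 0.3721
χ² = 0.2765 + 1.3385 + 0.0004 + 0.3721 = 1.9875 ≈ 1.988
Degrees of freedom = 4 − 1 = 3; critical value at α = 0.01 is 11.345.
Since 1.988 < 11.345, we fail to reject the null hypothesis — the data are consistent with the 1:1:1:1 ratio.

1.988; consistent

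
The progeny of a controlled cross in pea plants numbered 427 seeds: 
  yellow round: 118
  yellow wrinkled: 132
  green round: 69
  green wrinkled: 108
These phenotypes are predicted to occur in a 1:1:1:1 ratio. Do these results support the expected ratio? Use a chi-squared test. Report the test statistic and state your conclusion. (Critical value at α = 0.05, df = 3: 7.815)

Under the 1:1:1:1 hypothesis (Σ ratio = 4, N = 427):
  yellow round: 427 × 1/4 = 106.75
  yellow wrinkled: 427 × 1/4 = 106.75
  green round: 427 × 1/4 = 106.75
  green wrinkled: 427 × 1/4 = 106.75
χ² = Σ (O − E)² / E
  yellow round: (118 − 106.75)² / 106.75 = 1.1856
  yellow wrinkled: (132 − 106.75)² / 106.75 = 5.9725
  green round: (69 − 106.75)² / 106.75 = 13.3495
  green wrinkled: (108 − 106.75)² / 106.75 = 0.0146
χ² = 1.1856 + 5.9725 + 13.3495 + 0.0146 = 20.5222 ≈ 20.522
Degrees of freedom = 4 − 1 = 3; critical value at α = 0.05 is 7.815.
Since 20.522 > 7.815, we reject the null hypothesis — the data do not fit the 1:1:1:1 ratio.

20.522; not consistent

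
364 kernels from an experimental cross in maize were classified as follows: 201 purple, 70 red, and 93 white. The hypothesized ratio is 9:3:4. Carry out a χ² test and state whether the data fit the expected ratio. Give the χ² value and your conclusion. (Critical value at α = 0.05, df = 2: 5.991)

0.158; consistent

Expected counts for N = 364 under a 9:3:4 ratio (total parts = 16):
  purple: 364 × 9/16 = 204.75
  red: 364 × 3/16 = 68.25
  white: 364 × 4/16 = 91
χ² = Σ (O − E)² / E
  purple: (201 − 204.75)² / 204.75 = 0.0687
  red: (70 − 68.25)² / 68.25 = 0.0449
  white: (93 − 91)² / 91 = 0.0440
χ² = 0.0687 + 0.0449 + 0.0440 = 0.1576 ≈ 0.158
Degrees of freedom = 3 − 1 = 2; critical value at α = 0.05 is 5.991.
Since 0.158 < 5.991, we fail to reject the null hypothesis — the data are consistent with the 9:3:4 ratio.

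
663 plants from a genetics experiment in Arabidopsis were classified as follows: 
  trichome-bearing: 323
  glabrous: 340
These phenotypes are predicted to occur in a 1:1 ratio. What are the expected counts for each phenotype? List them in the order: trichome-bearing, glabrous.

The 1:1 ratio has 2 parts, so with N = 663 the expected counts are:
  trichome-bearing: 663 × 1/2 = 331.5
  glabrous: 663 × 1/2 = 331.5

331.5, 331.5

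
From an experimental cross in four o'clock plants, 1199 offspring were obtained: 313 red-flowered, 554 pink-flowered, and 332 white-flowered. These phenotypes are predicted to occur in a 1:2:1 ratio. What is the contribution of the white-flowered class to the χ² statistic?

The 1:2:1 ratio has 4 parts, so with N = 1199 the expected counts are:
  red-flowered: 1199 × 1/4 = 299.75
  pink-flowered: 1199 × 2/4 = 599.5
  white-flowered: 1199 × 1/4 = 299.75
Contribution of white-flowered: (332 − 299.75)² / 299.75 = 3.4698

3.470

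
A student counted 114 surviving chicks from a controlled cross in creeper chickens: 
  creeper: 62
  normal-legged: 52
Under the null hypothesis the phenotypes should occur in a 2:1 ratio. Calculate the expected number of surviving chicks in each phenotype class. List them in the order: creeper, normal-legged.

76, 38

The 2:1 ratio has 3 parts, so with N = 114 the expected counts are:
  creeper: 114 × 2/3 = 76
  normal-legged: 114 × 1/3 = 38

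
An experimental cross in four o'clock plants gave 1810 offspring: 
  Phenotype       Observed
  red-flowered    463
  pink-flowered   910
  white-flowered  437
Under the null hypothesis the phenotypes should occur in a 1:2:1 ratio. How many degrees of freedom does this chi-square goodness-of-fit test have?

2

A goodness-of-fit test with 3 phenotype classes has df = 3 − 1 = 2.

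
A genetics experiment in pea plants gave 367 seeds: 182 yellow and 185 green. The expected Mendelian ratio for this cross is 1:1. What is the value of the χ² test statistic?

0.025

Total ratio parts = 2. Expected numbers out of 367:
  yellow: 367 × 1/2 = 183.5
  green: 367 × 1/2 = 183.5
χ² = Σ (O − E)² / E
  yellow: (182 − 183.5)² / 183.5 = 0.0123
  green: (185 − 183.5)² / 183.5 = 0.0123
χ² = 0.0123 + 0.0123 = 0.0246 ≈ 0.025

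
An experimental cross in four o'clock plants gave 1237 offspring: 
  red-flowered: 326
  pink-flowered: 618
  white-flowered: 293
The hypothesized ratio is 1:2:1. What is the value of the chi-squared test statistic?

Expected counts for N = 1237 under a 1:2:1 ratio (total parts = 4):
  red-flowered: 1237 × 1/4 = 309.25
  pink-flowered: 1237 × 2/4 = 618.5
  white-flowered: 1237 × 1/4 = 309.25
χ² = Σ (O − E)² / E
  red-flowered: (326 − 309.25)² / 309.25 = 0.9072
  pink-flowered: (618 − 618.5)² / 618.5 = 0.0004
  white-flowered: (293 − 309.25)² / 309.25 = 0.8539
χ² = 0.9072 + 0.0004 + 0.8539 = 1.7615 ≈ 1.762

1.762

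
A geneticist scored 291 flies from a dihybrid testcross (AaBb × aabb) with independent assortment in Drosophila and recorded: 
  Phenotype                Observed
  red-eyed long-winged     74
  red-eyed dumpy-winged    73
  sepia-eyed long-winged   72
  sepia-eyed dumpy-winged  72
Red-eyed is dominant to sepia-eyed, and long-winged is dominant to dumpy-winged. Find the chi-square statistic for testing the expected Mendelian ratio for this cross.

0.038

A dihybrid testcross with independent assortment gives a 1:1:1:1 ratio.
Expected counts for N = 291 under a 1:1:1:1 ratio (total parts = 4):
  red-eyed long-winged: 291 × 1/4 = 72.75
  red-eyed dumpy-winged: 291 × 1/4 = 72.75
  sepia-eyed long-winged: 291 × 1/4 = 72.75
  sepia-eyed dumpy-winged: 291 × 1/4 = 72.75
χ² = Σ (O − E)² / E
  red-eyed long-winged: (74 − 72.75)² / 72.75 = 0.0215
  red-eyed dumpy-winged: (73 − 72.75)² / 72.75 = 0.0009
  sepia-eyed long-winged: (72 − 72.75)² / 72.75 = 0.0077
  sepia-eyed dumpy-winged: (72 − 72.75)² / 72.75 = 0.0077
χ² = 0.0215 + 0.0009 + 0.0077 + 0.0077 = 0.0378 ≈ 0.038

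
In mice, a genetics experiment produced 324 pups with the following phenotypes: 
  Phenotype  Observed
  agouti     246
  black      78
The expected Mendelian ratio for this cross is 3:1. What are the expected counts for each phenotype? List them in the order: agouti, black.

The 3:1 ratio has 4 parts, so with N = 324 the expected counts are:
  agouti: 324 × 3/4 = 243
  black: 324 × 1/4 = 81

243, 81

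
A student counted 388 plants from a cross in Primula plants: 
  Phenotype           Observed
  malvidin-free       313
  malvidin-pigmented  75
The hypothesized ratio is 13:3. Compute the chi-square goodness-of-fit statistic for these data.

0.086

The 13:3 ratio has 16 parts, so with N = 388 the expected counts are:
  malvidin-free: 388 × 13/16 = 315.25
  malvidin-pigmented: 388 × 3/16 = 72.75
χ² = Σ (O − E)² / E
  malvidin-free: (313 − 315.25)² / 315.25 = 0.0161
  malvidin-pigmented: (75 − 72.75)² / 72.75 = 0.0696
χ² = 0.0161 + 0.0696 = 0.0857 ≈ 0.086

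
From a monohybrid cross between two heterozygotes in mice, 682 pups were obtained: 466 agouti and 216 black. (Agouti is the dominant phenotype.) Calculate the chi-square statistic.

For a monohybrid cross between heterozygotes with complete dominance, the expected phenotypic ratio is 3:1.
Total ratio parts = 4. Expected numbers out of 682:
  agouti: 682 × 3/4 = 511.5
  black: 682 × 1/4 = 170.5
χ² = Σ (O − E)² / E
  agouti: (466 − 511.5)² / 511.5 = 4.0474
  black: (216 − 170.5)² / 170.5 = 12.1422
χ² = 4.0474 + 12.1422 = 16.1896 ≈ 16.190

16.190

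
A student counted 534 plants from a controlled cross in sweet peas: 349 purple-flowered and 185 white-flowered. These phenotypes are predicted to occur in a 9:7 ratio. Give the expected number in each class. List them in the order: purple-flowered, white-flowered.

300.375, 233.625

Total ratio parts = 16. Expected numbers out of 534:
  purple-flowered: 534 × 9/16 = 300.375
  white-flowered: 534 × 7/16 = 233.625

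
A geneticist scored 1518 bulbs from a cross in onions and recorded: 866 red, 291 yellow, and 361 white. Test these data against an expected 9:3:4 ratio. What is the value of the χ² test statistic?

1.217

Under the 9:3:4 hypothesis (Σ ratio = 16, N = 1518):
  red: 1518 × 9/16 = 853.875
  yellow: 1518 × 3/16 = 284.625
  white: 1518 × 4/16 = 379.5
χ² = Σ (O − E)² / E
  red: (866 − 853.875)² / 853.875 = 0.1722
  yellow: (291 − 284.625)² / 284.625 = 0.1428
  white: (361 − 379.5)² / 379.5 = 0.9018
χ² = 0.1722 + 0.1428 + 0.9018 = 1.2168 ≈ 1.217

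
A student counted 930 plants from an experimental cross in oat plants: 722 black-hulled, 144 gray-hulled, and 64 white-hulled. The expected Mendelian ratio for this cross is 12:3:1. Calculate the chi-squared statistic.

6.746

The 12:3:1 ratio has 16 parts, so with N = 930 the expected counts are:
  black-hulled: 930 × 12/16 = 697.5
  gray-hulled: 930 × 3/16 = 174.375
  white-hulled: 930 × 1/16 = 58.125
χ² = Σ (O − E)² / E
  black-hulled: (722 − 697.5)² / 697.5 = 0.8606
  gray-hulled: (144 − 174.375)² / 174.375 = 5.2911
  white-hulled: (64 − 58.125)² / 58.125 = 0.5938
χ² = 0.8606 + 5.2911 + 0.5938 = 6.7455 ≈ 6.746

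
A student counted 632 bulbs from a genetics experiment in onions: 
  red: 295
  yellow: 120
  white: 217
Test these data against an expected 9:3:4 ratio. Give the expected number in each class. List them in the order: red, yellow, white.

The 9:3:4 ratio has 16 parts, so with N = 632 the expected counts are:
  red: 632 × 9/16 = 355.5
  yellow: 632 × 3/16 = 118.5
  white: 632 × 4/16 = 158

355.5, 118.5, 158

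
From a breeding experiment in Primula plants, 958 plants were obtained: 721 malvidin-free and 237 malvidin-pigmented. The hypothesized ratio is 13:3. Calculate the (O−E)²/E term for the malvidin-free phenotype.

Total ratio parts = 16. Expected numbers out of 958:
  malvidin-free: 958 × 13/16 = 778.375
  malvidin-pigmented: 958 × 3/16 = 179.625
Contribution of malvidin-free: (721 − 778.375)² / 778.375 = 4.2292

4.229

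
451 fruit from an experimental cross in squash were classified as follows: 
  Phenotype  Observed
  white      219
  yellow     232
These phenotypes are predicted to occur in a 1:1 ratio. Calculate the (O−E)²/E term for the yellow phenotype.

0.187

Total ratio parts = 2. Expected numbers out of 451:
  white: 451 × 1/2 = 225.5
  yellow: 451 × 1/2 = 225.5
Contribution of yellow: (232 − 225.5)² / 225.5 = 0.1874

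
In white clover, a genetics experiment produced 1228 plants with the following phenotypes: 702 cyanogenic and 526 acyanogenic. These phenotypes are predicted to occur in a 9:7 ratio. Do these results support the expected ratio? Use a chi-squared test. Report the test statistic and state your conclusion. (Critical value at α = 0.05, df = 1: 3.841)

0.419; consistent

The 9:7 ratio has 16 parts, so with N = 1228 the expected counts are:
  cyanogenic: 1228 × 9/16 = 690.75
  acyanogenic: 1228 × 7/16 = 537.25
χ² = Σ (O − E)² / E
  cyanogenic: (702 − 690.75)² / 690.75 = 0.1832
  acyanogenic: (526 − 537.25)² / 537.25 = 0.2356
χ² = 0.1832 + 0.2356 = 0.4188 ≈ 0.419
Degrees of freedom = 2 − 1 = 1; critical value at α = 0.05 is 3.841.
Since 0.419 < 3.841, we fail to reject the null hypothesis — the data are consistent with the 9:7 ratio.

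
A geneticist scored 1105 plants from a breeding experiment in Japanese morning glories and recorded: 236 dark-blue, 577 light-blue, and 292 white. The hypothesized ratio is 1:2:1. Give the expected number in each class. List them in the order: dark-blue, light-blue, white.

Expected counts for N = 1105 under a 1:2:1 ratio (total parts = 4):
  dark-blue: 1105 × 1/4 = 276.25
  light-blue: 1105 × 2/4 = 552.5
  white: 1105 × 1/4 = 276.25

276.25, 552.5, 276.25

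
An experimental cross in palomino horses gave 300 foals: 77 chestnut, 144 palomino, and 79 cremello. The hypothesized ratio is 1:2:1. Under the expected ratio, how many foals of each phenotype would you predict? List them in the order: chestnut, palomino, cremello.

Under the 1:2:1 hypothesis (Σ ratio = 4, N = 300):
  chestnut: 300 × 1/4 = 75
  palomino: 300 × 2/4 = 150
  cremello: 300 × 1/4 = 75

75, 150, 75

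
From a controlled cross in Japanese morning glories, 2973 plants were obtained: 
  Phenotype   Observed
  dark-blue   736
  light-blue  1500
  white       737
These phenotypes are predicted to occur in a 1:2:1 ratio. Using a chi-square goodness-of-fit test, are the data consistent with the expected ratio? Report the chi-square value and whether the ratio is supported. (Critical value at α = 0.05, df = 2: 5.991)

0.246; consistent

The 1:2:1 ratio has 4 parts, so with N = 2973 the expected counts are:
  dark-blue: 2973 × 1/4 = 743.25
  light-blue: 2973 × 2/4 = 1486.5
  white: 2973 × 1/4 = 743.25
χ² = Σ (O − E)² / E
  dark-blue: (736 − 743.25)² / 743.25 = 0.0707
  light-blue: (1500 − 1486.5)² / 1486.5 = 0.1226
  white: (737 − 743.25)² / 743.25 = 0.0526
χ² = 0.0707 + 0.1226 + 0.0526 = 0.2459 ≈ 0.246
Degrees of freedom = 3 − 1 = 2; critical value at α = 0.05 is 5.991.
Since 0.246 < 5.991, we fail to reject the null hypothesis — the data are consistent with the 1:2:1 ratio.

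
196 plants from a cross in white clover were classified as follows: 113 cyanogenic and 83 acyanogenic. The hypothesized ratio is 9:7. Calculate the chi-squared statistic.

0.157

Total ratio parts = 16. Expected numbers out of 196:
  cyanogenic: 196 × 9/16 = 110.25
  acyanogenic: 196 × 7/16 = 85.75
χ² = Σ (O − E)² / E
  cyanogenic: (113 − 110.25)² / 110.25 = 0.0686
  acyanogenic: (83 − 85.75)² / 85.75 = 0.0882
χ² = 0.0686 + 0.0882 = 0.1568 ≈ 0.157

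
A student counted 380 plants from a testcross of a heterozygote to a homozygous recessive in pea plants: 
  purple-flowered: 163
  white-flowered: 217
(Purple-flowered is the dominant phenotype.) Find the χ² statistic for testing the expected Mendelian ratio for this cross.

A testcross of a heterozygote (Aa × aa) gives a 1:1 phenotypic ratio.
Under the 1:1 hypothesis (Σ ratio = 2, N = 380):
  purple-flowered: 380 × 1/2 = 190
  white-flowered: 380 × 1/2 = 190
χ² = Σ (O − E)² / E
  purple-flowered: (163 − 190)² / 190 = 3.8368
  white-flowered: (217 − 190)² / 190 = 3.8368
χ² = 3.8368 + 3.8368 = 7.6736 ≈ 7.674

7.674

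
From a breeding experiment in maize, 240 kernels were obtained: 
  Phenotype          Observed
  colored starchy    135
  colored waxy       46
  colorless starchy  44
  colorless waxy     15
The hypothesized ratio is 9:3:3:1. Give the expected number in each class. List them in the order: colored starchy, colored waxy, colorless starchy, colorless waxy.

Under the 9:3:3:1 hypothesis (Σ ratio = 16, N = 240):
  colored starchy: 240 × 9/16 = 135
  colored waxy: 240 × 3/16 = 45
  colorless starchy: 240 × 3/16 = 45
  colorless waxy: 240 × 1/16 = 15

135, 45, 45, 15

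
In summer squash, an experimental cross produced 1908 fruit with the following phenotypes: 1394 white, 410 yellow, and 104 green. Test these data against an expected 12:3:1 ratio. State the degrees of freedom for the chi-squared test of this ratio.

A goodness-of-fit test with 3 phenotype classes has df = 3 − 1 = 2.

2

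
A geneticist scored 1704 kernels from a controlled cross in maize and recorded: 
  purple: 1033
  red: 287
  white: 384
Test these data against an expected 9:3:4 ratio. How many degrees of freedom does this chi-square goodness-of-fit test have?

2

A goodness-of-fit test with 3 phenotype classes has df = 3 − 1 = 2.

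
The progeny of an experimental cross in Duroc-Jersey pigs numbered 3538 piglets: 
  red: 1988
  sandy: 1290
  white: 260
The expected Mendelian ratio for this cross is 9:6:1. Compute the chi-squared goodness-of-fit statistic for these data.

7.855

Under the 9:6:1 hypothesis (Σ ratio = 16, N = 3538):
  red: 3538 × 9/16 = 1990.125
  sandy: 3538 × 6/16 = 1326.75
  white: 3538 × 1/16 = 221.125
χ² = Σ (O − E)² / E
  red: (1988 − 1990.125)² / 1990.125 = 0.0023
  sandy: (1290 − 1326.75)² / 1326.75 = 1.0179
  white: (260 − 221.125)² / 221.125 = 6.8344
χ² = 0.0023 + 1.0179 + 6.8344 = 7.8546 ≈ 7.855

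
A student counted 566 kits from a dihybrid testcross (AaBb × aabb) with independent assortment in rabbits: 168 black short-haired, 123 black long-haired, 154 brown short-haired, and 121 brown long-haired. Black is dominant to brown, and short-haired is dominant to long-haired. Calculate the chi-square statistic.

11.456

A dihybrid testcross with independent assortment gives a 1:1:1:1 ratio.
Under the 1:1:1:1 hypothesis (Σ ratio = 4, N = 566):
  black short-haired: 566 × 1/4 = 141.5
  black long-haired: 566 × 1/4 = 141.5
  brown short-haired: 566 × 1/4 = 141.5
  brown long-haired: 566 × 1/4 = 141.5
χ² = Σ (O − E)² / E
  black short-haired: (168 − 141.5)² / 141.5 = 4.9629
  black long-haired: (123 − 141.5)² / 141.5 = 2.4187
  brown short-haired: (154 − 141.5)² / 141.5 = 1.1042
  brown long-haired: (121 − 141.5)² / 141.5 = 2.9700
χ² = 4.9629 + 2.4187 + 1.1042 + 2.9700 = 11.4558 ≈ 11.456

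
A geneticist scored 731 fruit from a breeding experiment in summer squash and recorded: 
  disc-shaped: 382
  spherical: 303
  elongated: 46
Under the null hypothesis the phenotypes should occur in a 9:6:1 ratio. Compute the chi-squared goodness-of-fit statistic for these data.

5.116

Expected counts for N = 731 under a 9:6:1 ratio (total parts = 16):
  disc-shaped: 731 × 9/16 = 411.1875
  spherical: 731 × 6/16 = 274.125
  elongated: 731 × 1/16 = 45.6875
χ² = Σ (O − E)² / E
  disc-shaped: (382 − 411.1875)² / 411.1875 = 2.0718
  spherical: (303 − 274.125)² / 274.125 = 3.0416
  elongated: (46 − 45.6875)² / 45.6875 = 0.0021
χ² = 2.0718 + 3.0416 + 0.0021 = 5.1155 ≈ 5.116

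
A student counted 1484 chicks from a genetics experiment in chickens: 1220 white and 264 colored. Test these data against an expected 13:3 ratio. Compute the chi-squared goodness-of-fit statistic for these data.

The 13:3 ratio has 16 parts, so with N = 1484 the expected counts are:
  white: 1484 × 13/16 = 1205.75
  colored: 1484 × 3/16 = 278.25
χ² = Σ (O − E)² / E
  white: (1220 − 1205.75)² / 1205.75 = 0.1684
  colored: (264 − 278.25)² / 278.25 = 0.7298
χ² = 0.1684 + 0.7298 = 0.8982 ≈ 0.898

0.898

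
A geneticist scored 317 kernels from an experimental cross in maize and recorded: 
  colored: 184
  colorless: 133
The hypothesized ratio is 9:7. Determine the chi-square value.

Expected counts for N = 317 under a 9:7 ratio (total parts = 16):
  colored: 317 × 9/16 = 178.3125
  colorless: 317 × 7/16 = 138.6875
χ² = Σ (O − E)² / E
  colored: (184 − 178.3125)² / 178.3125 = 0.1814
  colorless: (133 − 138.6875)² / 138.6875 = 0.2332
χ² = 0.1814 + 0.2332 = 0.4146 ≈ 0.415

0.415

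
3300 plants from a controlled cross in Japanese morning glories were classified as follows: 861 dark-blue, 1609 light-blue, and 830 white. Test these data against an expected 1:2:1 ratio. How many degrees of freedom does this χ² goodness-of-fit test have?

2

A goodness-of-fit test with 3 phenotype classes has df = 3 − 1 = 2.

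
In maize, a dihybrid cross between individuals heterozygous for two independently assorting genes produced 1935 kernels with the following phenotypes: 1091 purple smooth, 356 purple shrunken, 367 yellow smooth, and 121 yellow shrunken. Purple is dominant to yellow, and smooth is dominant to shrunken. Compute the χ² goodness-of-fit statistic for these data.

0.182

A dihybrid F₂ with independent assortment and complete dominance at both loci gives a 9:3:3:1 phenotypic ratio.
Under the 9:3:3:1 hypothesis (Σ ratio = 16, N = 1935):
  purple smooth: 1935 × 9/16 = 1088.4375
  purple shrunken: 1935 × 3/16 = 362.8125
  yellow smooth: 1935 × 3/16 = 362.8125
  yellow shrunken: 1935 × 1/16 = 120.9375
χ² = Σ (O − E)² / E
  purple smooth: (1091 − 1088.4375)² / 1088.4375 = 0.0060
  purple shrunken: (356 − 362.8125)² / 362.8125 = 0.1279
  yellow smooth: (367 − 362.8125)² / 362.8125 = 0.0483
  yellow shrunken: (121 − 120.9375)² / 120.9375 = 0.0000
χ² = 0.0060 + 0.1279 + 0.0483 + 0.0000 = 0.1822 ≈ 0.182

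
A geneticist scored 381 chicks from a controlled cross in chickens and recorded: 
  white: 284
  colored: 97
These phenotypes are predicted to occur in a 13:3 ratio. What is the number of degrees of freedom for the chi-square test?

A goodness-of-fit test with 2 phenotype classes has df = 2 − 1 = 1.

1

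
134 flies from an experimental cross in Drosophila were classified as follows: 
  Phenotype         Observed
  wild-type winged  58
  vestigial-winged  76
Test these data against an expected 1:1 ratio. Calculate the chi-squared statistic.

Under the 1:1 hypothesis (Σ ratio = 2, N = 134):
  wild-type winged: 134 × 1/2 = 67
  vestigial-winged: 134 × 1/2 = 67
χ² = Σ (O − E)² / E
  wild-type winged: (58 − 67)² / 67 = 1.2090
  vestigial-winged: (76 − 67)² / 67 = 1.2090
χ² = 1.2090 + 1.2090 = 2.418

2.418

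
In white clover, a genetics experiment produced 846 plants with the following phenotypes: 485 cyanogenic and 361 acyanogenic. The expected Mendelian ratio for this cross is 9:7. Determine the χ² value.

Total ratio parts = 16. Expected numbers out of 846:
  cyanogenic: 846 × 9/16 = 475.875
  acyanogenic: 846 × 7/16 = 370.125
χ² = Σ (O − E)² / E
  cyanogenic: (485 − 475.875)² / 475.875 = 0.1750
  acyanogenic: (361 − 370.125)² / 370.125 = 0.2250
χ² = 0.1750 + 0.2250 = 0.400

0.400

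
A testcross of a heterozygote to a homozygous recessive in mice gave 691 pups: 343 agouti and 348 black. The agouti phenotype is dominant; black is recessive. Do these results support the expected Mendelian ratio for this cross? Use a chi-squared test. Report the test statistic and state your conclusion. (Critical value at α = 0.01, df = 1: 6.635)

A testcross of a heterozygote (Aa × aa) gives a 1:1 phenotypic ratio.
Expected counts for N = 691 under a 1:1 ratio (total parts = 2):
  agouti: 691 × 1/2 = 345.5
  black: 691 × 1/2 = 345.5
χ² = Σ (O − E)² / E
  agouti: (343 − 345.5)² / 345.5 = 0.0181
  black: (348 − 345.5)² / 345.5 = 0.0181
χ² = 0.0181 + 0.0181 = 0.0362 ≈ 0.036
Degrees of freedom = 2 − 1 = 1; critical value at α = 0.01 is 6.635.
Since 0.036 < 6.635, we fail to reject the null hypothesis — the data are consistent with the 1:1 ratio.

0.036; consistent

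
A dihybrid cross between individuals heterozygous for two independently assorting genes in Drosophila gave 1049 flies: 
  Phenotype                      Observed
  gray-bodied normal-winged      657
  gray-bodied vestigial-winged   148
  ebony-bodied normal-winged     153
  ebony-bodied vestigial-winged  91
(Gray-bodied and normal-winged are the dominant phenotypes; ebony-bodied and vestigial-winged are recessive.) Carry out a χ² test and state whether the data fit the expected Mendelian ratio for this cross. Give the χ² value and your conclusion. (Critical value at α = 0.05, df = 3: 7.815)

A dihybrid F₂ with independent assortment and complete dominance at both loci gives a 9:3:3:1 phenotypic ratio.
The 9:3:3:1 ratio has 16 parts, so with N = 1049 the expected counts are:
  gray-bodied normal-winged: 1049 × 9/16 = 590.0625
  gray-bodied vestigial-winged: 1049 × 3/16 = 196.6875
  ebony-bodied normal-winged: 1049 × 3/16 = 196.6875
  ebony-bodied vestigial-winged: 1049 × 1/16 = 65.5625
χ² = Σ (O − E)² / E
  gray-bodied normal-winged: (657 − 590.0625)² / 590.0625 = 7.5935
  gray-bodied vestigial-winged: (148 − 196.6875)² / 196.6875 = 12.0520
  ebony-bodied normal-winged: (153 − 196.6875)² / 196.6875 = 9.7037
  ebony-bodied vestigial-winged: (91 − 65.5625)² / 65.5625 = 9.8695
χ² = 7.5935 + 12.0520 + 9.7037 + 9.8695 = 39.2187 ≈ 39.219
Degrees of freedom = 4 − 1 = 3; critical value at α = 0.05 is 7.815.
Since 39.219 > 7.815, we reject the null hypothesis — the data do not fit the 9:3:3:1 ratio.

39.219; not consistent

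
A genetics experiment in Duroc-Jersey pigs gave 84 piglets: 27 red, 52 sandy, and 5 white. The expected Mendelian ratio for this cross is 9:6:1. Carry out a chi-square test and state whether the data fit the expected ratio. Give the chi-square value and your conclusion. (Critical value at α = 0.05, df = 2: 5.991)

The 9:6:1 ratio has 16 parts, so with N = 84 the expected counts are:
  red: 84 × 9/16 = 47.25
  sandy: 84 × 6/16 = 31.5
  white: 84 × 1/16 = 5.25
χ² = Σ (O − E)² / E
  red: (27 − 47.25)² / 47.25 = 8.6786
  sandy: (52 − 31.5)² / 31.5 = 13.3413
  white: (5 − 5.25)² / 5.25 = 0.0119
χ² = 8.6786 + 13.3413 + 0.0119 = 22.0318 ≈ 22.032
Degrees of freedom = 3 − 1 = 2; critical value at α = 0.05 is 5.991.
Since 22.032 > 5.991, we reject the null hypothesis — the data do not fit the 9:6:1 ratio.

22.032; not consistent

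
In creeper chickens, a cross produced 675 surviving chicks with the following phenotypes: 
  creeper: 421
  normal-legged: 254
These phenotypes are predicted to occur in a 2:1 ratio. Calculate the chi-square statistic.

5.607

The 2:1 ratio has 3 parts, so with N = 675 the expected counts are:
  creeper: 675 × 2/3 = 450
  normal-legged: 675 × 1/3 = 225
χ² = Σ (O − E)² / E
  creeper: (421 − 450)² / 450 = 1.8689
  normal-legged: (254 − 225)² / 225 = 3.7378
χ² = 1.8689 + 3.7378 = 5.6067 ≈ 5.607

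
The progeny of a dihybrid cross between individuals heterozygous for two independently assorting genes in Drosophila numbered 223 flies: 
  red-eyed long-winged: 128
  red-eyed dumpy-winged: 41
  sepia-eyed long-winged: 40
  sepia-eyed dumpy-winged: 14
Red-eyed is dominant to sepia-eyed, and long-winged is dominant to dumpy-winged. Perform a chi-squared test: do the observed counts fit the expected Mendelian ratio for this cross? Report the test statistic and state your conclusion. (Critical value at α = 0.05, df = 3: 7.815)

0.147; consistent

A dihybrid F₂ with independent assortment and complete dominance at both loci gives a 9:3:3:1 phenotypic ratio.
The 9:3:3:1 ratio has 16 parts, so with N = 223 the expected counts are:
  red-eyed long-winged: 223 × 9/16 = 125.4375
  red-eyed dumpy-winged: 223 × 3/16 = 41.8125
  sepia-eyed long-winged: 223 × 3/16 = 41.8125
  sepia-eyed dumpy-winged: 223 × 1/16 = 13.9375
χ² = Σ (O − E)² / E
  red-eyed long-winged: (128 − 125.4375)² / 125.4375 = 0.0523
  red-eyed dumpy-winged: (41 − 41.8125)² / 41.8125 = 0.0158
  sepia-eyed long-winged: (40 − 41.8125)² / 41.8125 = 0.0786
  sepia-eyed dumpy-winged: (14 − 13.9375)² / 13.9375 = 0.0003
χ² = 0.0523 + 0.0158 + 0.0786 + 0.0003 = 0.147
Degrees of freedom = 4 − 1 = 3; critical value at α = 0.05 is 7.815.
Since 0.147 < 7.815, we fail to reject the null hypothesis — the data are consistent with the 9:3:3:1 ratio.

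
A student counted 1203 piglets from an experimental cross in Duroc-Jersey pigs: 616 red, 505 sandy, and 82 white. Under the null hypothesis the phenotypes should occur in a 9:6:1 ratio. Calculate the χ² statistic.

12.494

Total ratio parts = 16. Expected numbers out of 1203:
  red: 1203 × 9/16 = 676.6875
  sandy: 1203 × 6/16 = 451.125
  white: 1203 × 1/16 = 75.1875
χ² = Σ (O − E)² / E
  red: (616 − 676.6875)² / 676.6875 = 5.4426
  sandy: (505 − 451.125)² / 451.125 = 6.4339
  white: (82 − 75.1875)² / 75.1875 = 0.6173
χ² = 5.4426 + 6.4339 + 0.6173 = 12.4938 ≈ 12.494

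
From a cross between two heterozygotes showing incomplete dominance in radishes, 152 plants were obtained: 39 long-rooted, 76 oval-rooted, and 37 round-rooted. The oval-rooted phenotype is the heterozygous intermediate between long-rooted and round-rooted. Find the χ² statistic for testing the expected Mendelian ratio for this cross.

0.053

With incomplete dominance, a heterozygote × heterozygote cross gives a 1:2:1 phenotypic ratio.
The 1:2:1 ratio has 4 parts, so with N = 152 the expected counts are:
  long-rooted: 152 × 1/4 = 38
  oval-rooted: 152 × 2/4 = 76
  round-rooted: 152 × 1/4 = 38
χ² = Σ (O − E)² / E
  long-rooted: (39 − 38)² / 38 = 0.0263
  oval-rooted: (76 − 76)² / 76 = 0.0000
  round-rooted: (37 − 38)² / 38 = 0.0263
χ² = 0.0263 + 0.0000 + 0.0263 = 0.0526 ≈ 0.053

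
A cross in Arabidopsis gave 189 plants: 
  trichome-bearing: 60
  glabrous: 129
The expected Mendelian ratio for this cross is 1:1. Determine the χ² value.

25.190

Total ratio parts = 2. Expected numbers out of 189:
  trichome-bearing: 189 × 1/2 = 94.5
  glabrous: 189 × 1/2 = 94.5
χ² = Σ (O − E)² / E
  trichome-bearing: (60 − 94.5)² / 94.5 = 12.5952
  glabrous: (129 − 94.5)² / 94.5 = 12.5952
χ² = 12.5952 + 12.5952 = 25.1904 ≈ 25.190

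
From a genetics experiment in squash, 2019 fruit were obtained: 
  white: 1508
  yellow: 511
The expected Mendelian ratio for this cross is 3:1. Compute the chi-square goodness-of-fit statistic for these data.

0.103

Total ratio parts = 4. Expected numbers out of 2019:
  white: 2019 × 3/4 = 1514.25
  yellow: 2019 × 1/4 = 504.75
χ² = Σ (O − E)² / E
  white: (1508 − 1514.25)² / 1514.25 = 0.0258
  yellow: (511 − 504.75)² / 504.75 = 0.0774
χ² = 0.0258 + 0.0774 = 0.1032 ≈ 0.103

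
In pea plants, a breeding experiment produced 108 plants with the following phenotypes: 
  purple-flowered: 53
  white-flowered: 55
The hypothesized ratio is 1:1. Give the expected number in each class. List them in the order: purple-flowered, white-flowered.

The 1:1 ratio has 2 parts, so with N = 108 the expected counts are:
  purple-flowered: 108 × 1/2 = 54
  white-flowered: 108 × 1/2 = 54

54, 54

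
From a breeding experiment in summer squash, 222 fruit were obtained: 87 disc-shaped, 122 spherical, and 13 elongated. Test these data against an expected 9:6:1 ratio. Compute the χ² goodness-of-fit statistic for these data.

The 9:6:1 ratio has 16 parts, so with N = 222 the expected counts are:
  disc-shaped: 222 × 9/16 = 124.875
  spherical: 222 × 6/16 = 83.25
  elongated: 222 × 1/16 = 13.875
χ² = Σ (O − E)² / E
  disc-shaped: (87 − 124.875)² / 124.875 = 11.4876
  spherical: (122 − 83.25)² / 83.25 = 18.0368
  elongated: (13 − 13.875)² / 13.875 = 0.0552
χ² = 11.4876 + 18.0368 + 0.0552 = 29.5796 ≈ 29.580

29.580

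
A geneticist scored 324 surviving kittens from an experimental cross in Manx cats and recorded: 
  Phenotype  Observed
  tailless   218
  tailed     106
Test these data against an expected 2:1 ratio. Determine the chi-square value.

0.056

Expected counts for N = 324 under a 2:1 ratio (total parts = 3):
  tailless: 324 × 2/3 = 216
  tailed: 324 × 1/3 = 108
χ² = Σ (O − E)² / E
  tailless: (218 − 216)² / 216 = 0.0185
  tailed: (106 − 108)² / 108 = 0.0370
χ² = 0.0185 + 0.0370 = 0.0555 ≈ 0.056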